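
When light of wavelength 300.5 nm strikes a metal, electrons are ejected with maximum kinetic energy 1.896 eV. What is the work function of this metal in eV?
2.23 eV

From Einstein's photoelectric equation: KE_max = hf - φ = hc/λ - φ

Rearranging for φ:
φ = hc/λ - KE_max

Calculate photon energy:
E_photon = hc/λ = 4.1259 eV

Therefore:
φ = 4.1259 - 1.896 = 2.23 eV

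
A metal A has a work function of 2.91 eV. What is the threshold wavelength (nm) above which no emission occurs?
426.06 nm

The threshold wavelength is when the photon energy equals the work function:
hc/λ₀ = φ

Solving for λ₀:
λ₀ = hc/φ = (6.626×10⁻³⁴ J·s)(3×10⁸ m/s) / (2.91 eV × 1.602×10⁻¹⁹ J/eV)
λ₀ = 426.06 nm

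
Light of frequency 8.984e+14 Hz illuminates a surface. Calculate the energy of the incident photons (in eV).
3.7155 eV

Using E = hf:

E = hf = (6.626×10⁻³⁴ J·s)(8.984e+14 Hz)
E = 3.7155 eV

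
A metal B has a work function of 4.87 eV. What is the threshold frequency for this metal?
1.1776e+15 Hz

The threshold frequency is when the photon energy equals the work function:
hf₀ = φ

Solving for f₀:
f₀ = φ/h = (4.87 eV × 1.602×10⁻¹⁹ J/eV) / (6.626×10⁻³⁴ J·s)
f₀ = 1.1776e+15 Hz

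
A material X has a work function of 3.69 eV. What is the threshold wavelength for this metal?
336.00 nm

The threshold wavelength is when the photon energy equals the work function:
hc/λ₀ = φ

Solving for λ₀:
λ₀ = hc/φ = (6.626×10⁻³⁴ J·s)(3×10⁸ m/s) / (3.69 eV × 1.602×10⁻¹⁹ J/eV)
λ₀ = 336.00 nm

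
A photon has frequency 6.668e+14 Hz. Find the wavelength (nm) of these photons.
449.60 nm

Using the wave equation: c = fλ

Solving for wavelength:
λ = c/f = (3×10⁸ m/s) / (6.668e+14 Hz)
λ = 449.60 nm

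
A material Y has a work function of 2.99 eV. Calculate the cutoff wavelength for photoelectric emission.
414.66 nm

The threshold wavelength is when the photon energy equals the work function:
hc/λ₀ = φ

Solving for λ₀:
λ₀ = hc/φ = (6.626×10⁻³⁴ J·s)(3×10⁸ m/s) / (2.99 eV × 1.602×10⁻¹⁹ J/eV)
λ₀ = 414.66 nm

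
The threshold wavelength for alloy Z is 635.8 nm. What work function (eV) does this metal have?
1.95 eV

At the threshold wavelength, photon energy equals work function:
φ = hc/λ₀

Calculating:
φ = (6.626×10⁻³⁴ J·s)(3×10⁸ m/s) / (635.8×10⁻⁹ m)
φ = 1.95 eV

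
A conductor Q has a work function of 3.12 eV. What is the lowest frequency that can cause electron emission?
7.5441e+14 Hz

The threshold frequency is when the photon energy equals the work function:
hf₀ = φ

Solving for f₀:
f₀ = φ/h = (3.12 eV × 1.602×10⁻¹⁹ J/eV) / (6.626×10⁻³⁴ J·s)
f₀ = 7.5441e+14 Hz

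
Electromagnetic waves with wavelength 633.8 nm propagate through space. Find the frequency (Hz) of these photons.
4.7301e+14 Hz

Using the wave equation: c = fλ

Solving for frequency:
f = c/λ = (3×10⁸ m/s) / (633.8×10⁻⁹ m)
f = 4.7301e+14 Hz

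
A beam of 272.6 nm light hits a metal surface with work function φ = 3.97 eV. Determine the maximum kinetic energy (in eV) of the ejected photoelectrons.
0.5782 eV

Using Einstein's photoelectric equation: KE_max = hf - φ = hc/λ - φ

First, calculate the photon energy:
E_photon = hc/λ = (6.626×10⁻³⁴ J·s)(3×10⁸ m/s) / (272.6×10⁻⁹ m)
E_photon = 4.5482 eV

Then, the maximum kinetic energy:
KE_max = E_photon - φ = 4.5482 eV - 3.97 eV = 0.5782 eV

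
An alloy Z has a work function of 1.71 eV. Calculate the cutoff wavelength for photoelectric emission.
725.05 nm

The threshold wavelength is when the photon energy equals the work function:
hc/λ₀ = φ

Solving for λ₀:
λ₀ = hc/φ = (6.626×10⁻³⁴ J·s)(3×10⁸ m/s) / (1.71 eV × 1.602×10⁻¹⁹ J/eV)
λ₀ = 725.05 nm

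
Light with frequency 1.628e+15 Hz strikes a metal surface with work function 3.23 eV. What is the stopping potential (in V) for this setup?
3.5029 V

The stopping potential V_s satisfies: eV_s = KE_max

First, find KE_max using Einstein's equation:
E_photon = hf = (6.626×10⁻³⁴ J·s)(1.628e+15 Hz) = 6.7329 eV
KE_max = E_photon - φ = 6.7329 - 3.23 = 3.5029 eV

Since eV_s = KE_max:
V_s = KE_max/e = 3.5029 V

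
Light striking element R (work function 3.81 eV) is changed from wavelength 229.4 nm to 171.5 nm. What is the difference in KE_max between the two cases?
1.8247 eV

Using Einstein's equation: KE_max = hc/λ - φ

For λ₁ = 229.4 nm:
KE₁ = hc/λ₁ - φ = 5.4047 - 3.81 = 1.5947 eV

For λ₂ = 171.5 nm:
KE₂ = hc/λ₂ - φ = 7.2294 - 3.81 = 3.4194 eV

Change in KE:
ΔKE = KE₂ - KE₁ = 3.4194 - 1.5947 = 1.8247 eV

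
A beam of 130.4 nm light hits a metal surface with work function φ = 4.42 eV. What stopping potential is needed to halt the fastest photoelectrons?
5.0880 V

The stopping potential V_s satisfies: eV_s = KE_max

First, find KE_max using Einstein's equation:
E_photon = hc/λ = 9.5080 eV
KE_max = E_photon - φ = 9.5080 - 4.42 = 5.0880 eV

Since eV_s = KE_max:
V_s = KE_max/e = 5.0880 V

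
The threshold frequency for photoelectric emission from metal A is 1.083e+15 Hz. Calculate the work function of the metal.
4.48 eV

At the threshold frequency, photon energy equals work function:
φ = hf₀

Calculating:
φ = (6.626×10⁻³⁴ J·s)(1.083e+15 Hz)
φ = 4.48 eV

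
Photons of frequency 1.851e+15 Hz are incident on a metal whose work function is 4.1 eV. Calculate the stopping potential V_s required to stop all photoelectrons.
3.5551 V

The stopping potential V_s satisfies: eV_s = KE_max

First, find KE_max using Einstein's equation:
E_photon = hf = (6.626×10⁻³⁴ J·s)(1.851e+15 Hz) = 7.6551 eV
KE_max = E_photon - φ = 7.6551 - 4.1 = 3.5551 eV

Since eV_s = KE_max:
V_s = KE_max/e = 3.5551 V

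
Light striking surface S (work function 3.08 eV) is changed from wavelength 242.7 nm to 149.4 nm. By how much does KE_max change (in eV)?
3.1903 eV

Using Einstein's equation: KE_max = hc/λ - φ

For λ₁ = 242.7 nm:
KE₁ = hc/λ₁ - φ = 5.1085 - 3.08 = 2.0285 eV

For λ₂ = 149.4 nm:
KE₂ = hc/λ₂ - φ = 8.2988 - 3.08 = 5.2188 eV

Change in KE:
ΔKE = KE₂ - KE₁ = 5.2188 - 2.0285 = 3.1903 eV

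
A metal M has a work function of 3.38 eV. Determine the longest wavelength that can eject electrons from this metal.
366.82 nm

The threshold wavelength is when the photon energy equals the work function:
hc/λ₀ = φ

Solving for λ₀:
λ₀ = hc/φ = (6.626×10⁻³⁴ J·s)(3×10⁸ m/s) / (3.38 eV × 1.602×10⁻¹⁹ J/eV)
λ₀ = 366.82 nm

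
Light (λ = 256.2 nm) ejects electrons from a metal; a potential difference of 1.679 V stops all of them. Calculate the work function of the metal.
3.16 eV

The stopping potential gives the maximum kinetic energy: KE_max = eV_s = 1.679 eV

From Einstein's photoelectric equation: KE_max = hc/λ - φ
Rearranging: φ = hc/λ - KE_max

Calculate photon energy:
E_photon = hc/λ = (6.626×10⁻³⁴ J·s)(3×10⁸ m/s) / (256.2×10⁻⁹ m) = 4.8394 eV

Therefore:
φ = 4.8394 - 1.679 = 3.16 eV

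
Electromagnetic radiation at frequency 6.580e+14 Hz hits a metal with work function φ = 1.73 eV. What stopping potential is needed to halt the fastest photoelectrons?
0.9913 V

The stopping potential V_s satisfies: eV_s = KE_max

First, find KE_max using Einstein's equation:
E_photon = hf = (6.626×10⁻³⁴ J·s)(6.580e+14 Hz) = 2.7213 eV
KE_max = E_photon - φ = 2.7213 - 1.73 = 0.9913 eV

Since eV_s = KE_max:
V_s = KE_max/e = 0.9913 V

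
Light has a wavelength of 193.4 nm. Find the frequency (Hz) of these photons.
1.5501e+15 Hz

Using the wave equation: c = fλ

Solving for frequency:
f = c/λ = (3×10⁸ m/s) / (193.4×10⁻⁹ m)
f = 1.5501e+15 Hz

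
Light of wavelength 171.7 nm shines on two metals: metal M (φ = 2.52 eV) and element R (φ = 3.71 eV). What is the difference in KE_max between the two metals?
1.1900 eV

Using KE_max = hc/λ - φ for each metal:

Photon energy: E = hc/λ = 7.2210 eV

For metal M (φ₁ = 2.52 eV):
KE₁ = E - φ₁ = 7.2210 - 2.52 = 4.7010 eV

For element R (φ₂ = 3.71 eV):
KE₂ = E - φ₂ = 7.2210 - 3.71 = 3.5110 eV

Difference:
ΔKE = KE₁ - KE₂ = 4.7010 - 3.5110 = 1.1900 eV

Note: The difference equals the difference in work functions: 3.71 - 2.52 = 1.19 eV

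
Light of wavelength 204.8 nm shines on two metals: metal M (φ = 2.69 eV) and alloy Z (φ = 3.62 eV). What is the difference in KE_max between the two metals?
0.9300 eV

Using KE_max = hc/λ - φ for each metal:

Photon energy: E = hc/λ = 6.0539 eV

For metal M (φ₁ = 2.69 eV):
KE₁ = E - φ₁ = 6.0539 - 2.69 = 3.3639 eV

For alloy Z (φ₂ = 3.62 eV):
KE₂ = E - φ₂ = 6.0539 - 3.62 = 2.4339 eV

Difference:
ΔKE = KE₁ - KE₂ = 3.3639 - 2.4339 = 0.9300 eV

Note: The difference equals the difference in work functions: 3.62 - 2.69 = 0.93 eV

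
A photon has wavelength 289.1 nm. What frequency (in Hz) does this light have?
1.0370e+15 Hz

Using the wave equation: c = fλ

Solving for frequency:
f = c/λ = (3×10⁸ m/s) / (289.1×10⁻⁹ m)
f = 1.0370e+15 Hz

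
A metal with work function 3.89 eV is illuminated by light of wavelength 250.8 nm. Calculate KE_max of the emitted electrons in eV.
1.0535 eV

Using Einstein's photoelectric equation: KE_max = hf - φ = hc/λ - φ

First, calculate the photon energy:
E_photon = hc/λ = (6.626×10⁻³⁴ J·s)(3×10⁸ m/s) / (250.8×10⁻⁹ m)
E_photon = 4.9435 eV

Then, the maximum kinetic energy:
KE_max = E_photon - φ = 4.9435 eV - 3.89 eV = 1.0535 eV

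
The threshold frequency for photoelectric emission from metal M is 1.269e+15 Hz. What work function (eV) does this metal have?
5.25 eV

At the threshold frequency, photon energy equals work function:
φ = hf₀

Calculating:
φ = (6.626×10⁻³⁴ J·s)(1.269e+15 Hz)
φ = 5.25 eV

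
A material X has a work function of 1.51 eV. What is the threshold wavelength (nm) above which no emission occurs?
821.09 nm

The threshold wavelength is when the photon energy equals the work function:
hc/λ₀ = φ

Solving for λ₀:
λ₀ = hc/φ = (6.626×10⁻³⁴ J·s)(3×10⁸ m/s) / (1.51 eV × 1.602×10⁻¹⁹ J/eV)
λ₀ = 821.09 nm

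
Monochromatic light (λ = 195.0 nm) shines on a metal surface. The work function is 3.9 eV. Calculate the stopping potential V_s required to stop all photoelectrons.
2.4582 V

The stopping potential V_s satisfies: eV_s = KE_max

First, find KE_max using Einstein's equation:
E_photon = hc/λ = 6.3582 eV
KE_max = E_photon - φ = 6.3582 - 3.9 = 2.4582 eV

Since eV_s = KE_max:
V_s = KE_max/e = 2.4582 V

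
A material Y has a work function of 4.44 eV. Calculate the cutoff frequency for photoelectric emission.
1.0736e+15 Hz

The threshold frequency is when the photon energy equals the work function:
hf₀ = φ

Solving for f₀:
f₀ = φ/h = (4.44 eV × 1.602×10⁻¹⁹ J/eV) / (6.626×10⁻³⁴ J·s)
f₀ = 1.0736e+15 Hz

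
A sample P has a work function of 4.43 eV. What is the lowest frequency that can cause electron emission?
1.0712e+15 Hz

The threshold frequency is when the photon energy equals the work function:
hf₀ = φ

Solving for f₀:
f₀ = φ/h = (4.43 eV × 1.602×10⁻¹⁹ J/eV) / (6.626×10⁻³⁴ J·s)
f₀ = 1.0712e+15 Hz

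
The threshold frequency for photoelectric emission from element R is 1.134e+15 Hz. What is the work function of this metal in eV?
4.69 eV

At the threshold frequency, photon energy equals work function:
φ = hf₀

Calculating:
φ = (6.626×10⁻³⁴ J·s)(1.134e+15 Hz)
φ = 4.69 eV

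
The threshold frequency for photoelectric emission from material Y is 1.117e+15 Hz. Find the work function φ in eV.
4.62 eV

At the threshold frequency, photon energy equals work function:
φ = hf₀

Calculating:
φ = (6.626×10⁻³⁴ J·s)(1.117e+15 Hz)
φ = 4.62 eV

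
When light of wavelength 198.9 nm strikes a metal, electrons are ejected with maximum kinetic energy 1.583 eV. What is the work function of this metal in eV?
4.65 eV

From Einstein's photoelectric equation: KE_max = hf - φ = hc/λ - φ

Rearranging for φ:
φ = hc/λ - KE_max

Calculate photon energy:
E_photon = hc/λ = 6.2335 eV

Therefore:
φ = 6.2335 - 1.583 = 4.65 eV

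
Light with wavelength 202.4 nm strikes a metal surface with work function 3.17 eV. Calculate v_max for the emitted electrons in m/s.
1.0197e+06 m/s

First, find the maximum kinetic energy:
E_photon = hc/λ = 6.1257 eV
KE_max = E_photon - φ = 6.1257 - 3.17 = 2.9557 eV

Convert to Joules: KE_max = 2.9557 × 1.602×10⁻¹⁹ J = 4.7356e-19 J

Then use KE = ½mv² to find velocity:
v = √(2·KE/m) = √(2 × 4.7356e-19 J / 9.109e-31 kg)
v = 1.0197e+06 m/s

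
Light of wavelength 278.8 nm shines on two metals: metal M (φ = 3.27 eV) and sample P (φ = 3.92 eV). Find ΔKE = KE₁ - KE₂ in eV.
0.6500 eV

Using KE_max = hc/λ - φ for each metal:

Photon energy: E = hc/λ = 4.4471 eV

For metal M (φ₁ = 3.27 eV):
KE₁ = E - φ₁ = 4.4471 - 3.27 = 1.1771 eV

For sample P (φ₂ = 3.92 eV):
KE₂ = E - φ₂ = 4.4471 - 3.92 = 0.5271 eV

Difference:
ΔKE = KE₁ - KE₂ = 1.1771 - 0.5271 = 0.6500 eV

Note: The difference equals the difference in work functions: 3.92 - 3.27 = 0.65 eV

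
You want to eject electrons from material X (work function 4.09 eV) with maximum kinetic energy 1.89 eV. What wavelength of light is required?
207.33 nm

From Einstein's equation: KE_max = hc/λ - φ

Rearranging for λ:
hc/λ = KE_max + φ
λ = hc/(KE_max + φ)

Required photon energy:
E_photon = KE_max + φ = 1.89 + 4.09 = 5.98 eV

Required wavelength:
λ = hc/E_photon = (6.626×10⁻³⁴)(3×10⁸) / (5.98 × 1.602×10⁻¹⁹)
λ = 207.33 nm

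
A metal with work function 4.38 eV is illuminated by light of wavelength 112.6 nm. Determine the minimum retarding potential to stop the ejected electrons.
6.6310 V

The stopping potential V_s satisfies: eV_s = KE_max

First, find KE_max using Einstein's equation:
E_photon = hc/λ = 11.0110 eV
KE_max = E_photon - φ = 11.0110 - 4.38 = 6.6310 eV

Since eV_s = KE_max:
V_s = KE_max/e = 6.6310 V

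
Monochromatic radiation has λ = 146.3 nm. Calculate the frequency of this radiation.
2.0492e+15 Hz

Using the wave equation: c = fλ

Solving for frequency:
f = c/λ = (3×10⁸ m/s) / (146.3×10⁻⁹ m)
f = 2.0492e+15 Hz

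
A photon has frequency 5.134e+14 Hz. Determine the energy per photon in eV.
2.1233 eV

Using E = hf:

E = hf = (6.626×10⁻³⁴ J·s)(5.134e+14 Hz)
E = 2.1233 eV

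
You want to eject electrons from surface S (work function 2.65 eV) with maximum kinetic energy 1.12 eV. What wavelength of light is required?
328.87 nm

From Einstein's equation: KE_max = hc/λ - φ

Rearranging for λ:
hc/λ = KE_max + φ
λ = hc/(KE_max + φ)

Required photon energy:
E_photon = KE_max + φ = 1.12 + 2.65 = 3.77 eV

Required wavelength:
λ = hc/E_photon = (6.626×10⁻³⁴)(3×10⁸) / (3.77 × 1.602×10⁻¹⁹)
λ = 328.87 nm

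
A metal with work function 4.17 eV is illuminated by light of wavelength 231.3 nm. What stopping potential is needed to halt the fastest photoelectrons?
1.1903 V

The stopping potential V_s satisfies: eV_s = KE_max

First, find KE_max using Einstein's equation:
E_photon = hc/λ = 5.3603 eV
KE_max = E_photon - φ = 5.3603 - 4.17 = 1.1903 eV

Since eV_s = KE_max:
V_s = KE_max/e = 1.1903 V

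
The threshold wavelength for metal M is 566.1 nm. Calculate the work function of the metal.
2.19 eV

At the threshold wavelength, photon energy equals work function:
φ = hc/λ₀

Calculating:
φ = (6.626×10⁻³⁴ J·s)(3×10⁸ m/s) / (566.1×10⁻⁹ m)
φ = 2.19 eV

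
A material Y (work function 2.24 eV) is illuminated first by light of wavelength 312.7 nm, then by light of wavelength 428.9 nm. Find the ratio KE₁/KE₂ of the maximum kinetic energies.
2.6507

Using Einstein's equation: KE_max = hc/λ - φ

For λ₁ = 312.7 nm:
E₁ = hc/λ₁ = 3.9650 eV
KE₁ = E₁ - φ = 3.9650 - 2.24 = 1.7250 eV

For λ₂ = 428.9 nm:
E₂ = hc/λ₂ = 2.8907 eV
KE₂ = E₂ - φ = 2.8907 - 2.24 = 0.6507 eV

Ratio: KE₁/KE₂ = 1.7250/0.6507 = 2.6507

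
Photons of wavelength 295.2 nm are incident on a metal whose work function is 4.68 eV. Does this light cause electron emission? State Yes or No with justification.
No

For photoemission, the photon energy must exceed the work function.

Photon energy: E = hc/λ = 4.2000 eV
Work function: φ = 4.68 eV

Since E_photon (4.2000 eV) < φ (4.68 eV), photoemission will NOT occur.
The threshold wavelength is λ₀ = hc/φ = 264.9 nm.
Since 295.2 nm > 264.9 nm, the photons lack sufficient energy.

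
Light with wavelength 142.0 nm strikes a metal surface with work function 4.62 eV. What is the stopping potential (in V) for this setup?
4.1113 V

The stopping potential V_s satisfies: eV_s = KE_max

First, find KE_max using Einstein's equation:
E_photon = hc/λ = 8.7313 eV
KE_max = E_photon - φ = 8.7313 - 4.62 = 4.1113 eV

Since eV_s = KE_max:
V_s = KE_max/e = 4.1113 V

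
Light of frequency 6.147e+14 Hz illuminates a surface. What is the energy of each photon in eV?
2.5422 eV

Using E = hf:

E = hf = (6.626×10⁻³⁴ J·s)(6.147e+14 Hz)
E = 2.5422 eV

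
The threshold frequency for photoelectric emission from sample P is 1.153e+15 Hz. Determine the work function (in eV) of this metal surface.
4.77 eV

At the threshold frequency, photon energy equals work function:
φ = hf₀

Calculating:
φ = (6.626×10⁻³⁴ J·s)(1.153e+15 Hz)
φ = 4.77 eV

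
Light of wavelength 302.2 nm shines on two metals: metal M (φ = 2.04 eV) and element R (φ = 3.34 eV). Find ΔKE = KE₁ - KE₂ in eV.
1.3000 eV

Using KE_max = hc/λ - φ for each metal:

Photon energy: E = hc/λ = 4.1027 eV

For metal M (φ₁ = 2.04 eV):
KE₁ = E - φ₁ = 4.1027 - 2.04 = 2.0627 eV

For element R (φ₂ = 3.34 eV):
KE₂ = E - φ₂ = 4.1027 - 3.34 = 0.7627 eV

Difference:
ΔKE = KE₁ - KE₂ = 2.0627 - 0.7627 = 1.3000 eV

Note: The difference equals the difference in work functions: 3.34 - 2.04 = 1.30 eV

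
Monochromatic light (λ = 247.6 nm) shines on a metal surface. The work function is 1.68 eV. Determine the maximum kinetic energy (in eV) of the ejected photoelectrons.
3.3274 eV

Using Einstein's photoelectric equation: KE_max = hf - φ = hc/λ - φ

First, calculate the photon energy:
E_photon = hc/λ = (6.626×10⁻³⁴ J·s)(3×10⁸ m/s) / (247.6×10⁻⁹ m)
E_photon = 5.0074 eV

Then, the maximum kinetic energy:
KE_max = E_photon - φ = 5.0074 eV - 1.68 eV = 3.3274 eV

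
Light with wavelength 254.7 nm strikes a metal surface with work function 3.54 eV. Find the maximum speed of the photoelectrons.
6.8344e+05 m/s

First, find the maximum kinetic energy:
E_photon = hc/λ = 4.8679 eV
KE_max = E_photon - φ = 4.8679 - 3.54 = 1.3279 eV

Convert to Joules: KE_max = 1.3279 × 1.602×10⁻¹⁹ J = 2.1275e-19 J

Then use KE = ½mv² to find velocity:
v = √(2·KE/m) = √(2 × 2.1275e-19 J / 9.109e-31 kg)
v = 6.8344e+05 m/s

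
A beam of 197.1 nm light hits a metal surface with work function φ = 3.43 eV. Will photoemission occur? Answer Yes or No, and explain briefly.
Yes

For photoemission, the photon energy must exceed the work function.

Photon energy: E = hc/λ = 6.2904 eV
Work function: φ = 3.43 eV

Since E_photon (6.2904 eV) > φ (3.43 eV), photoemission WILL occur.
The threshold wavelength is λ₀ = hc/φ = 361.5 nm.
Since 197.1 nm < 361.5 nm, the light has sufficient energy.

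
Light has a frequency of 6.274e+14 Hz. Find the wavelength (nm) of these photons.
477.83 nm

Using the wave equation: c = fλ

Solving for wavelength:
λ = c/f = (3×10⁸ m/s) / (6.274e+14 Hz)
λ = 477.83 nm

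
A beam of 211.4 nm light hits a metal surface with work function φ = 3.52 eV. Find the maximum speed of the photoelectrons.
9.0822e+05 m/s

First, find the maximum kinetic energy:
E_photon = hc/λ = 5.8649 eV
KE_max = E_photon - φ = 5.8649 - 3.52 = 2.3449 eV

Convert to Joules: KE_max = 2.3449 × 1.602×10⁻¹⁹ J = 3.7570e-19 J

Then use KE = ½mv² to find velocity:
v = √(2·KE/m) = √(2 × 3.7570e-19 J / 9.109e-31 kg)
v = 9.0822e+05 m/s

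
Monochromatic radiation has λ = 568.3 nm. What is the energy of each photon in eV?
2.1817 eV

Using E = hf = hc/λ:

E = hc/λ = (6.626×10⁻³⁴ J·s)(3×10⁸ m/s) / (568.3×10⁻⁹ m)
E = 2.1817 eV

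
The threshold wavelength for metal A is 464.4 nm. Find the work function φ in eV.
2.67 eV

At the threshold wavelength, photon energy equals work function:
φ = hc/λ₀

Calculating:
φ = (6.626×10⁻³⁴ J·s)(3×10⁸ m/s) / (464.4×10⁻⁹ m)
φ = 2.67 eV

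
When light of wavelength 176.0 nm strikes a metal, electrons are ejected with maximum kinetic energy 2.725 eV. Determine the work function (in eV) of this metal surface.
4.32 eV

From Einstein's photoelectric equation: KE_max = hf - φ = hc/λ - φ

Rearranging for φ:
φ = hc/λ - KE_max

Calculate photon energy:
E_photon = hc/λ = 7.0446 eV

Therefore:
φ = 7.0446 - 2.725 = 4.32 eV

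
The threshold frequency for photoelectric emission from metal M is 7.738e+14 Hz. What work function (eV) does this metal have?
3.20 eV

At the threshold frequency, photon energy equals work function:
φ = hf₀

Calculating:
φ = (6.626×10⁻³⁴ J·s)(7.738e+14 Hz)
φ = 3.20 eV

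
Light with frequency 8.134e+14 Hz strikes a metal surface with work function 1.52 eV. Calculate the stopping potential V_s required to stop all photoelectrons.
1.8440 V

The stopping potential V_s satisfies: eV_s = KE_max

First, find KE_max using Einstein's equation:
E_photon = hf = (6.626×10⁻³⁴ J·s)(8.134e+14 Hz) = 3.3640 eV
KE_max = E_photon - φ = 3.3640 - 1.52 = 1.8440 eV

Since eV_s = KE_max:
V_s = KE_max/e = 1.8440 V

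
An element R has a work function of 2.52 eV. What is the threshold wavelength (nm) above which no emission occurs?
492.00 nm

The threshold wavelength is when the photon energy equals the work function:
hc/λ₀ = φ

Solving for λ₀:
λ₀ = hc/φ = (6.626×10⁻³⁴ J·s)(3×10⁸ m/s) / (2.52 eV × 1.602×10⁻¹⁹ J/eV)
λ₀ = 492.00 nm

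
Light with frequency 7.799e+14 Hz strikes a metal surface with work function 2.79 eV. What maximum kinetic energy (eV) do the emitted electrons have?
0.4354 eV

Using Einstein's photoelectric equation: KE_max = hf - φ

First, calculate the photon energy:
E_photon = hf = (6.626×10⁻³⁴ J·s)(7.799e+14 Hz)
E_photon = 3.2254 eV

Then, the maximum kinetic energy:
KE_max = E_photon - φ = 3.2254 eV - 2.79 eV = 0.4354 eV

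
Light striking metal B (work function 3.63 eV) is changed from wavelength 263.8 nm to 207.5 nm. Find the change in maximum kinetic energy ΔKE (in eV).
1.2752 eV

Using Einstein's equation: KE_max = hc/λ - φ

For λ₁ = 263.8 nm:
KE₁ = hc/λ₁ - φ = 4.6999 - 3.63 = 1.0699 eV

For λ₂ = 207.5 nm:
KE₂ = hc/λ₂ - φ = 5.9751 - 3.63 = 2.3451 eV

Change in KE:
ΔKE = KE₂ - KE₁ = 2.3451 - 1.0699 = 1.2752 eV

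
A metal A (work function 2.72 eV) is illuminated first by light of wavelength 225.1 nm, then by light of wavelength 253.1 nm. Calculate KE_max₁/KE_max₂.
1.2797

Using Einstein's equation: KE_max = hc/λ - φ

For λ₁ = 225.1 nm:
E₁ = hc/λ₁ = 5.5080 eV
KE₁ = E₁ - φ = 5.5080 - 2.72 = 2.7880 eV

For λ₂ = 253.1 nm:
E₂ = hc/λ₂ = 4.8986 eV
KE₂ = E₂ - φ = 4.8986 - 2.72 = 2.1786 eV

Ratio: KE₁/KE₂ = 2.7880/2.1786 = 1.2797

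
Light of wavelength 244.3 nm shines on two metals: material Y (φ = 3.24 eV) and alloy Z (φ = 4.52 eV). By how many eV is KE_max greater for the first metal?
1.2800 eV

Using KE_max = hc/λ - φ for each metal:

Photon energy: E = hc/λ = 5.0751 eV

For material Y (φ₁ = 3.24 eV):
KE₁ = E - φ₁ = 5.0751 - 3.24 = 1.8351 eV

For alloy Z (φ₂ = 4.52 eV):
KE₂ = E - φ₂ = 5.0751 - 4.52 = 0.5551 eV

Difference:
ΔKE = KE₁ - KE₂ = 1.8351 - 0.5551 = 1.2800 eV

Note: The difference equals the difference in work functions: 4.52 - 3.24 = 1.28 eV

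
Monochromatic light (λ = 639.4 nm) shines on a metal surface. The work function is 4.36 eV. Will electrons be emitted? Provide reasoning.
No

For photoemission, the photon energy must exceed the work function.

Photon energy: E = hc/λ = 1.9391 eV
Work function: φ = 4.36 eV

Since E_photon (1.9391 eV) < φ (4.36 eV), photoemission will NOT occur.
The threshold wavelength is λ₀ = hc/φ = 284.4 nm.
Since 639.4 nm > 284.4 nm, the photons lack sufficient energy.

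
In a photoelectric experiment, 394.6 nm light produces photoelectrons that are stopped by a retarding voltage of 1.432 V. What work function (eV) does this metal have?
1.71 eV

The stopping potential gives the maximum kinetic energy: KE_max = eV_s = 1.432 eV

From Einstein's photoelectric equation: KE_max = hc/λ - φ
Rearranging: φ = hc/λ - KE_max

Calculate photon energy:
E_photon = hc/λ = (6.626×10⁻³⁴ J·s)(3×10⁸ m/s) / (394.6×10⁻⁹ m) = 3.1420 eV

Therefore:
φ = 3.1420 - 1.432 = 1.71 eV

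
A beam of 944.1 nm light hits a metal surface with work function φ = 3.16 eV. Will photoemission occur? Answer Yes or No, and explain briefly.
No

For photoemission, the photon energy must exceed the work function.

Photon energy: E = hc/λ = 1.3133 eV
Work function: φ = 3.16 eV

Since E_photon (1.3133 eV) < φ (3.16 eV), photoemission will NOT occur.
The threshold wavelength is λ₀ = hc/φ = 392.4 nm.
Since 944.1 nm > 392.4 nm, the photons lack sufficient energy.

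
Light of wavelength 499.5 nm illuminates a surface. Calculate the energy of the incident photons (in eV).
2.4822 eV

Using E = hf = hc/λ:

E = hc/λ = (6.626×10⁻³⁴ J·s)(3×10⁸ m/s) / (499.5×10⁻⁹ m)
E = 2.4822 eV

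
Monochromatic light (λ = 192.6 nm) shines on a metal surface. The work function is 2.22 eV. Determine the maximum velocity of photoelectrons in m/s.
1.2180e+06 m/s

First, find the maximum kinetic energy:
E_photon = hc/λ = 6.4374 eV
KE_max = E_photon - φ = 6.4374 - 2.22 = 4.2174 eV

Convert to Joules: KE_max = 4.2174 × 1.602×10⁻¹⁹ J = 6.7570e-19 J

Then use KE = ½mv² to find velocity:
v = √(2·KE/m) = √(2 × 6.7570e-19 J / 9.109e-31 kg)
v = 1.2180e+06 m/s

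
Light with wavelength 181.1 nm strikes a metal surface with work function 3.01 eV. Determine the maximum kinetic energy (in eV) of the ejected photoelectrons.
3.8362 eV

Using Einstein's photoelectric equation: KE_max = hf - φ = hc/λ - φ

First, calculate the photon energy:
E_photon = hc/λ = (6.626×10⁻³⁴ J·s)(3×10⁸ m/s) / (181.1×10⁻⁹ m)
E_photon = 6.8462 eV

Then, the maximum kinetic energy:
KE_max = E_photon - φ = 6.8462 eV - 3.01 eV = 3.8362 eV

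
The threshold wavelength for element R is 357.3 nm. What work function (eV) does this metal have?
3.47 eV

At the threshold wavelength, photon energy equals work function:
φ = hc/λ₀

Calculating:
φ = (6.626×10⁻³⁴ J·s)(3×10⁸ m/s) / (357.3×10⁻⁹ m)
φ = 3.47 eV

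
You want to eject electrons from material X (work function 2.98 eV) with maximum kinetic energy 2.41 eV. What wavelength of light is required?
230.03 nm

From Einstein's equation: KE_max = hc/λ - φ

Rearranging for λ:
hc/λ = KE_max + φ
λ = hc/(KE_max + φ)

Required photon energy:
E_photon = KE_max + φ = 2.41 + 2.98 = 5.39 eV

Required wavelength:
λ = hc/E_photon = (6.626×10⁻³⁴)(3×10⁸) / (5.39 × 1.602×10⁻¹⁹)
λ = 230.03 nm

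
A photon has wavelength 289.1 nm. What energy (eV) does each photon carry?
4.2886 eV

Using E = hf = hc/λ:

E = hc/λ = (6.626×10⁻³⁴ J·s)(3×10⁸ m/s) / (289.1×10⁻⁹ m)
E = 4.2886 eV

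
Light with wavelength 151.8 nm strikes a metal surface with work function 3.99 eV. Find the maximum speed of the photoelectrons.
1.2122e+06 m/s

First, find the maximum kinetic energy:
E_photon = hc/λ = 8.1676 eV
KE_max = E_photon - φ = 8.1676 - 3.99 = 4.1776 eV

Convert to Joules: KE_max = 4.1776 × 1.602×10⁻¹⁹ J = 6.6933e-19 J

Then use KE = ½mv² to find velocity:
v = √(2·KE/m) = √(2 × 6.6933e-19 J / 9.109e-31 kg)
v = 1.2122e+06 m/s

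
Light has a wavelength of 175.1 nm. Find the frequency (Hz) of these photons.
1.7121e+15 Hz

Using the wave equation: c = fλ

Solving for frequency:
f = c/λ = (3×10⁸ m/s) / (175.1×10⁻⁹ m)
f = 1.7121e+15 Hz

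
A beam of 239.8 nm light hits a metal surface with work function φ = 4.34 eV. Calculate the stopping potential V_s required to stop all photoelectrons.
0.8303 V

The stopping potential V_s satisfies: eV_s = KE_max

First, find KE_max using Einstein's equation:
E_photon = hc/λ = 5.1703 eV
KE_max = E_photon - φ = 5.1703 - 4.34 = 0.8303 eV

Since eV_s = KE_max:
V_s = KE_max/e = 0.8303 V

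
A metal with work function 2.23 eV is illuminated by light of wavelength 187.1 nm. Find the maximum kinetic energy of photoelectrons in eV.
4.3966 eV

Using Einstein's photoelectric equation: KE_max = hf - φ = hc/λ - φ

First, calculate the photon energy:
E_photon = hc/λ = (6.626×10⁻³⁴ J·s)(3×10⁸ m/s) / (187.1×10⁻⁹ m)
E_photon = 6.6266 eV

Then, the maximum kinetic energy:
KE_max = E_photon - φ = 6.6266 eV - 2.23 eV = 4.3966 eV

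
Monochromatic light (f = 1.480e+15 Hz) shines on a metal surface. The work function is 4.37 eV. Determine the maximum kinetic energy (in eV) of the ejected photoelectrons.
1.7508 eV

Using Einstein's photoelectric equation: KE_max = hf - φ

First, calculate the photon energy:
E_photon = hf = (6.626×10⁻³⁴ J·s)(1.480e+15 Hz)
E_photon = 6.1208 eV

Then, the maximum kinetic energy:
KE_max = E_photon - φ = 6.1208 eV - 4.37 eV = 1.7508 eV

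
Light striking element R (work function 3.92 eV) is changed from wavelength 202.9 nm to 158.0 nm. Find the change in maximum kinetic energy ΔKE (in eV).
1.7365 eV

Using Einstein's equation: KE_max = hc/λ - φ

For λ₁ = 202.9 nm:
KE₁ = hc/λ₁ - φ = 6.1106 - 3.92 = 2.1906 eV

For λ₂ = 158.0 nm:
KE₂ = hc/λ₂ - φ = 7.8471 - 3.92 = 3.9271 eV

Change in KE:
ΔKE = KE₂ - KE₁ = 3.9271 - 2.1906 = 1.7365 eV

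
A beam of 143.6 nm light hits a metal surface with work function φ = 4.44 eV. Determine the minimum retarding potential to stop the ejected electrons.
4.1940 V

The stopping potential V_s satisfies: eV_s = KE_max

First, find KE_max using Einstein's equation:
E_photon = hc/λ = 8.6340 eV
KE_max = E_photon - φ = 8.6340 - 4.44 = 4.1940 eV

Since eV_s = KE_max:
V_s = KE_max/e = 4.1940 V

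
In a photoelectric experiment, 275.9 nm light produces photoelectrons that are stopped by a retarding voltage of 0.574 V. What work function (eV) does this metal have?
3.92 eV

The stopping potential gives the maximum kinetic energy: KE_max = eV_s = 0.574 eV

From Einstein's photoelectric equation: KE_max = hc/λ - φ
Rearranging: φ = hc/λ - KE_max

Calculate photon energy:
E_photon = hc/λ = (6.626×10⁻³⁴ J·s)(3×10⁸ m/s) / (275.9×10⁻⁹ m) = 4.4938 eV

Therefore:
φ = 4.4938 - 0.574 = 3.92 eV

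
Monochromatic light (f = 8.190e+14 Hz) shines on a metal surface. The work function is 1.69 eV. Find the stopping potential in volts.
1.6971 V

The stopping potential V_s satisfies: eV_s = KE_max

First, find KE_max using Einstein's equation:
E_photon = hf = (6.626×10⁻³⁴ J·s)(8.190e+14 Hz) = 3.3871 eV
KE_max = E_photon - φ = 3.3871 - 1.69 = 1.6971 eV

Since eV_s = KE_max:
V_s = KE_max/e = 1.6971 V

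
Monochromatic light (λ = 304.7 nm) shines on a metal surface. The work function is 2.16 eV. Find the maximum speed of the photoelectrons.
8.1947e+05 m/s

First, find the maximum kinetic energy:
E_photon = hc/λ = 4.0691 eV
KE_max = E_photon - φ = 4.0691 - 2.16 = 1.9091 eV

Convert to Joules: KE_max = 1.9091 × 1.602×10⁻¹⁹ J = 3.0586e-19 J

Then use KE = ½mv² to find velocity:
v = √(2·KE/m) = √(2 × 3.0586e-19 J / 9.109e-31 kg)
v = 8.1947e+05 m/s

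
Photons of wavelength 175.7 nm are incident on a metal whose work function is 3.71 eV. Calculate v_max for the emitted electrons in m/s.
1.0850e+06 m/s

First, find the maximum kinetic energy:
E_photon = hc/λ = 7.0566 eV
KE_max = E_photon - φ = 7.0566 - 3.71 = 3.3466 eV

Convert to Joules: KE_max = 3.3466 × 1.602×10⁻¹⁹ J = 5.3618e-19 J

Then use KE = ½mv² to find velocity:
v = √(2·KE/m) = √(2 × 5.3618e-19 J / 9.109e-31 kg)
v = 1.0850e+06 m/s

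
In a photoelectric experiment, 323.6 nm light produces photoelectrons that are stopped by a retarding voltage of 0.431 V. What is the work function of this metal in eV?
3.40 eV

The stopping potential gives the maximum kinetic energy: KE_max = eV_s = 0.431 eV

From Einstein's photoelectric equation: KE_max = hc/λ - φ
Rearranging: φ = hc/λ - KE_max

Calculate photon energy:
E_photon = hc/λ = (6.626×10⁻³⁴ J·s)(3×10⁸ m/s) / (323.6×10⁻⁹ m) = 3.8314 eV

Therefore:
φ = 3.8314 - 0.431 = 3.40 eV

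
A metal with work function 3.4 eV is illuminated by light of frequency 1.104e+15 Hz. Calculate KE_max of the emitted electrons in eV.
1.1658 eV

Using Einstein's photoelectric equation: KE_max = hf - φ

First, calculate the photon energy:
E_photon = hf = (6.626×10⁻³⁴ J·s)(1.104e+15 Hz)
E_photon = 4.5658 eV

Then, the maximum kinetic energy:
KE_max = E_photon - φ = 4.5658 eV - 3.4 eV = 1.1658 eV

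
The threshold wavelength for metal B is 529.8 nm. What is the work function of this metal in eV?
2.34 eV

At the threshold wavelength, photon energy equals work function:
φ = hc/λ₀

Calculating:
φ = (6.626×10⁻³⁴ J·s)(3×10⁸ m/s) / (529.8×10⁻⁹ m)
φ = 2.34 eV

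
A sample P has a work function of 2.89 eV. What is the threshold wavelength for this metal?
429.01 nm

The threshold wavelength is when the photon energy equals the work function:
hc/λ₀ = φ

Solving for λ₀:
λ₀ = hc/φ = (6.626×10⁻³⁴ J·s)(3×10⁸ m/s) / (2.89 eV × 1.602×10⁻¹⁹ J/eV)
λ₀ = 429.01 nm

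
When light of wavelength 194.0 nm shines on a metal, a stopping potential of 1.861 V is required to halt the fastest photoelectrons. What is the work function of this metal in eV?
4.53 eV

The stopping potential gives the maximum kinetic energy: KE_max = eV_s = 1.861 eV

From Einstein's photoelectric equation: KE_max = hc/λ - φ
Rearranging: φ = hc/λ - KE_max

Calculate photon energy:
E_photon = hc/λ = (6.626×10⁻³⁴ J·s)(3×10⁸ m/s) / (194.0×10⁻⁹ m) = 6.3909 eV

Therefore:
φ = 6.3909 - 1.861 = 4.53 eV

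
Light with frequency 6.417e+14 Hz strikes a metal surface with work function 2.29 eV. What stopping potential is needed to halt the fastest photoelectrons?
0.3639 V

The stopping potential V_s satisfies: eV_s = KE_max

First, find KE_max using Einstein's equation:
E_photon = hf = (6.626×10⁻³⁴ J·s)(6.417e+14 Hz) = 2.6539 eV
KE_max = E_photon - φ = 2.6539 - 2.29 = 0.3639 eV

Since eV_s = KE_max:
V_s = KE_max/e = 0.3639 V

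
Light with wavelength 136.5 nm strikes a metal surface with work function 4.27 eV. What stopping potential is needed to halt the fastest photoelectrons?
4.8131 V

The stopping potential V_s satisfies: eV_s = KE_max

First, find KE_max using Einstein's equation:
E_photon = hc/λ = 9.0831 eV
KE_max = E_photon - φ = 9.0831 - 4.27 = 4.8131 eV

Since eV_s = KE_max:
V_s = KE_max/e = 4.8131 V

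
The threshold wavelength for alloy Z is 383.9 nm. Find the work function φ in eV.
3.23 eV

At the threshold wavelength, photon energy equals work function:
φ = hc/λ₀

Calculating:
φ = (6.626×10⁻³⁴ J·s)(3×10⁸ m/s) / (383.9×10⁻⁹ m)
φ = 3.23 eV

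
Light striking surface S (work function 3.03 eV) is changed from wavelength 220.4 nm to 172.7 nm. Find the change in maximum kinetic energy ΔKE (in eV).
1.5537 eV

Using Einstein's equation: KE_max = hc/λ - φ

For λ₁ = 220.4 nm:
KE₁ = hc/λ₁ - φ = 5.6254 - 3.03 = 2.5954 eV

For λ₂ = 172.7 nm:
KE₂ = hc/λ₂ - φ = 7.1792 - 3.03 = 4.1492 eV

Change in KE:
ΔKE = KE₂ - KE₁ = 4.1492 - 2.5954 = 1.5537 eV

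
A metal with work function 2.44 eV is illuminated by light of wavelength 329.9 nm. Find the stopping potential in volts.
1.3182 V

The stopping potential V_s satisfies: eV_s = KE_max

First, find KE_max using Einstein's equation:
E_photon = hc/λ = 3.7582 eV
KE_max = E_photon - φ = 3.7582 - 2.44 = 1.3182 eV

Since eV_s = KE_max:
V_s = KE_max/e = 1.3182 V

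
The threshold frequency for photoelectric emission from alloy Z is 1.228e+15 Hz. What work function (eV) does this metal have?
5.08 eV

At the threshold frequency, photon energy equals work function:
φ = hf₀

Calculating:
φ = (6.626×10⁻³⁴ J·s)(1.228e+15 Hz)
φ = 5.08 eV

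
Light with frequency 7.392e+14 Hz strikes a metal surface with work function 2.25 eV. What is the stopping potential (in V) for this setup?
0.8071 V

The stopping potential V_s satisfies: eV_s = KE_max

First, find KE_max using Einstein's equation:
E_photon = hf = (6.626×10⁻³⁴ J·s)(7.392e+14 Hz) = 3.0571 eV
KE_max = E_photon - φ = 3.0571 - 2.25 = 0.8071 eV

Since eV_s = KE_max:
V_s = KE_max/e = 0.8071 V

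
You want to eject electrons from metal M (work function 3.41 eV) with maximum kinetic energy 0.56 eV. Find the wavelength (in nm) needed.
312.30 nm

From Einstein's equation: KE_max = hc/λ - φ

Rearranging for λ:
hc/λ = KE_max + φ
λ = hc/(KE_max + φ)

Required photon energy:
E_photon = KE_max + φ = 0.56 + 3.41 = 3.97 eV

Required wavelength:
λ = hc/E_photon = (6.626×10⁻³⁴)(3×10⁸) / (3.97 × 1.602×10⁻¹⁹)
λ = 312.30 nm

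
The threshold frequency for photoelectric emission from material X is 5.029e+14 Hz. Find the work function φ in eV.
2.08 eV

At the threshold frequency, photon energy equals work function:
φ = hf₀

Calculating:
φ = (6.626×10⁻³⁴ J·s)(5.029e+14 Hz)
φ = 2.08 eV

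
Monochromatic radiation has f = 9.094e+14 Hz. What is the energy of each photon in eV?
3.7610 eV

Using E = hf:

E = hf = (6.626×10⁻³⁴ J·s)(9.094e+14 Hz)
E = 3.7610 eV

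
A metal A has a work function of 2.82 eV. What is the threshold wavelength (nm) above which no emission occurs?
439.66 nm

The threshold wavelength is when the photon energy equals the work function:
hc/λ₀ = φ

Solving for λ₀:
λ₀ = hc/φ = (6.626×10⁻³⁴ J·s)(3×10⁸ m/s) / (2.82 eV × 1.602×10⁻¹⁹ J/eV)
λ₀ = 439.66 nm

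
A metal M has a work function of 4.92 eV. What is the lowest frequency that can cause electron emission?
1.1897e+15 Hz

The threshold frequency is when the photon energy equals the work function:
hf₀ = φ

Solving for f₀:
f₀ = φ/h = (4.92 eV × 1.602×10⁻¹⁹ J/eV) / (6.626×10⁻³⁴ J·s)
f₀ = 1.1897e+15 Hz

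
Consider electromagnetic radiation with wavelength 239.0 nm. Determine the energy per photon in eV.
5.1876 eV

Using E = hf = hc/λ:

E = hc/λ = (6.626×10⁻³⁴ J·s)(3×10⁸ m/s) / (239.0×10⁻⁹ m)
E = 5.1876 eV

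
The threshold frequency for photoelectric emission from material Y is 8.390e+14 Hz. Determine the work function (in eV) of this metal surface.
3.47 eV

At the threshold frequency, photon energy equals work function:
φ = hf₀

Calculating:
φ = (6.626×10⁻³⁴ J·s)(8.390e+14 Hz)
φ = 3.47 eV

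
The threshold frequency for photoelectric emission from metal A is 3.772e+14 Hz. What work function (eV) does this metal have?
1.56 eV

At the threshold frequency, photon energy equals work function:
φ = hf₀

Calculating:
φ = (6.626×10⁻³⁴ J·s)(3.772e+14 Hz)
φ = 1.56 eV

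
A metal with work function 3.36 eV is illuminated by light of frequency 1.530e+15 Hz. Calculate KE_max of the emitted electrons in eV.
2.9676 eV

Using Einstein's photoelectric equation: KE_max = hf - φ

First, calculate the photon energy:
E_photon = hf = (6.626×10⁻³⁴ J·s)(1.530e+15 Hz)
E_photon = 6.3276 eV

Then, the maximum kinetic energy:
KE_max = E_photon - φ = 6.3276 eV - 3.36 eV = 2.9676 eV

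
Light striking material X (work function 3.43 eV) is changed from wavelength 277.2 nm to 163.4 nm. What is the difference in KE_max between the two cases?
3.1150 eV

Using Einstein's equation: KE_max = hc/λ - φ

For λ₁ = 277.2 nm:
KE₁ = hc/λ₁ - φ = 4.4727 - 3.43 = 1.0427 eV

For λ₂ = 163.4 nm:
KE₂ = hc/λ₂ - φ = 7.5878 - 3.43 = 4.1578 eV

Change in KE:
ΔKE = KE₂ - KE₁ = 4.1578 - 1.0427 = 3.1150 eV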